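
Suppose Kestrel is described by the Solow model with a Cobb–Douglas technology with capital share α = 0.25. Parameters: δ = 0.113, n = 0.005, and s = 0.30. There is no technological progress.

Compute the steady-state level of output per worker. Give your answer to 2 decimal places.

In steady state, investment equals break-even investment: s·k^α = (n + δ)·k.
Rearranging, k^(1−α) = s / (n + δ).
k^0.75 = 0.30 / (0.005 + 0.113) = 0.30 / 0.118 = 2.5424
k* = 2.5424^(1/0.75) ≈ 3.4700
y* = (k*)^α = 3.4700^0.25 ≈ 1.3648

y* = 1.36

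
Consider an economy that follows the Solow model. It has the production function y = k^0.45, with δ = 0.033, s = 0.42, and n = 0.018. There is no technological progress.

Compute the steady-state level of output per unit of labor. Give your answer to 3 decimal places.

y* = 5.613

At the steady state, Δk = 0, so s·k^α = (n + δ)·k.
Rearranging, k^(1−α) = s / (n + δ).
k^0.55 = 0.42 / (0.018 + 0.033) = 0.42 / 0.051 = 8.2353
k* = 8.2353^(1/0.55) ≈ 46.2244
y* = (k*)^α = 46.2244^0.45 ≈ 5.6130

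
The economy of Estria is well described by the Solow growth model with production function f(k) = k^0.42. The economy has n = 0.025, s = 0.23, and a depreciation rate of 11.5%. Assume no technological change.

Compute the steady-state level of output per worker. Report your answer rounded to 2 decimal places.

y* ≈ 1.43

At the steady state, Δk = 0, so s·k^α = (n + δ)·k.
Rearranging, k^(1−α) = s / (n + δ).
k^0.58 = 0.23 / (0.025 + 0.115) = 0.23 / 0.140 = 1.6429
k* = 1.6429^(1/0.58) ≈ 2.3537
y* = (k*)^α = 2.3537^0.42 ≈ 1.4326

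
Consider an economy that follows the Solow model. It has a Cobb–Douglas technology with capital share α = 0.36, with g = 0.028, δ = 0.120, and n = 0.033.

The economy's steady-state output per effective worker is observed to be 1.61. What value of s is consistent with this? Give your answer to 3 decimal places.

In steady state, investment equals break-even investment: s·k^α = (n + g + δ)·k.
Since y* = [s/(n + g + δ)]^(α/(1−α)), we have s/(n + g + δ) = (y*)^((1−α)/α) = 1.61^1.7778 = 2.3318.
Therefore s = 2.3318 × (n + g + δ) = 2.3318 × 0.181 = 0.4221.

s ≈ 0.422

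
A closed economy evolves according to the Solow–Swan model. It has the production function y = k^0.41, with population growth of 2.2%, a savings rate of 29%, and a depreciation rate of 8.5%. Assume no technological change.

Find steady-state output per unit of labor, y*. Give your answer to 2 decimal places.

Steady state requires s·f(k) = (n + δ)·k, i.e. s·k^α = (n + δ)·k.
Dividing both sides by k: k^(1−α) = s / (n + δ).
k^0.59 = 0.29 / (0.022 + 0.085) = 0.29 / 0.107 = 2.7103
k* = 2.7103^(1/0.59) ≈ 5.4191
y* = (k*)^α = 5.4191^0.41 ≈ 1.9994

y* = 2.00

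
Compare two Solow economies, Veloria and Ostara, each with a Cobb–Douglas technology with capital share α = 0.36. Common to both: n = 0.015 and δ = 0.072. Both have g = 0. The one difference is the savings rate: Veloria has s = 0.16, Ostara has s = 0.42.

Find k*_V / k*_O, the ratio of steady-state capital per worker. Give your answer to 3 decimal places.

ratio ≈ 0.221

Steady-state k* = [s/(n + δ)]^(1/(1−α)), so the ratio is [ (s_V/(n + δ)_V) / (s_O/(n + δ)_O) ]^1.5625.
s_V/(n + δ)_V = 0.16/0.087 = 1.8391; s_O/(n + δ)_O = 0.42/0.087 = 4.8276.
Ratio = (1.8391/4.8276)^1.5625 = 0.3810^1.5625 ≈ 0.2214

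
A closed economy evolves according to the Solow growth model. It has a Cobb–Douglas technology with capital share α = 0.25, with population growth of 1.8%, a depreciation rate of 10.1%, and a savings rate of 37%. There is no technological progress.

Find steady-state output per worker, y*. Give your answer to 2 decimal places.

Steady state requires s·f(k) = (n + δ)·k, i.e. s·k^α = (n + δ)·k.
Dividing both sides by k: k^(1−α) = s / (n + δ).
k^0.75 = 0.37 / (0.018 + 0.101) = 0.37 / 0.119 = 3.1092
k* = 3.1092^(1/0.75) ≈ 4.5380
y* = (k*)^α = 4.5380^0.25 ≈ 1.4595

y* ≈ 1.46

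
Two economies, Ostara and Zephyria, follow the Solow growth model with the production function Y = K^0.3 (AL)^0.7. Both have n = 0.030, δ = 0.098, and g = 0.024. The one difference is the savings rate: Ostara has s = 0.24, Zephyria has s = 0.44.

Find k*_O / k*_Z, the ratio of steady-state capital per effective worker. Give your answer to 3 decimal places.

Steady-state k* = [s/(n + g + δ)]^(1/(1−α)), so the ratio is [ (s_O/(n + g + δ)_O) / (s_Z/(n + g + δ)_Z) ]^1.4286.
s_O/(n + g + δ)_O = 0.24/0.152 = 1.5789; s_Z/(n + g + δ)_Z = 0.44/0.152 = 2.8947.
Ratio = (1.5789/2.8947)^1.4286 = 0.5454^1.4286 ≈ 0.4206

ratio ≈ 0.421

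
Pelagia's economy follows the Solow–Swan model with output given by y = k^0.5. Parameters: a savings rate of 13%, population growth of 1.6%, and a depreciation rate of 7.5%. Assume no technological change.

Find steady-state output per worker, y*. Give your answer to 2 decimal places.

y* ≈ 1.43

In steady state, investment equals break-even investment: s·k^α = (n + δ)·k.
Rearranging, k^(1−α) = s / (n + δ).
k^0.5 = 0.13 / (0.016 + 0.075) = 0.13 / 0.091 = 1.4286
k* = 1.4286^(1/0.5) ≈ 2.0409
y* = (k*)^α = 2.0409^0.5 ≈ 1.4286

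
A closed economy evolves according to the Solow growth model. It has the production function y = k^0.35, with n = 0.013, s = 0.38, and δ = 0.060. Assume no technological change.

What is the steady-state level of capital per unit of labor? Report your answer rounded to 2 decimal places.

k* = 12.65

In steady state, investment equals break-even investment: s·k^α = (n + δ)·k.
Dividing both sides by k: k^(1−α) = s / (n + δ).
k^0.65 = 0.38 / (0.013 + 0.060) = 0.38 / 0.073 = 5.2055
k* = 5.2055^(1/0.65) ≈ 12.6546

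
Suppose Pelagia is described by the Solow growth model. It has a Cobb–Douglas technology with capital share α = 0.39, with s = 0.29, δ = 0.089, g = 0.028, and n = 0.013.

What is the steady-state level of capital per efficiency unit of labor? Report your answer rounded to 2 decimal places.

In steady state, investment equals break-even investment: s·k^α = (n + g + δ)·k.
Rearranging, k^(1−α) = s / (n + g + δ).
k^0.61 = 0.29 / (0.013 + 0.028 + 0.089) = 0.29 / 0.130 = 2.2308
k* = 2.2308^(1/0.61) ≈ 3.7260

k* ≈ 3.73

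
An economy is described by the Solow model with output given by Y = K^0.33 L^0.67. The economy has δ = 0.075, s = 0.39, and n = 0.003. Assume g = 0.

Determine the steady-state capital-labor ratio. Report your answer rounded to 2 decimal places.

In steady state, investment equals break-even investment: s·k^α = (n + δ)·k.
Rearranging, k^(1−α) = s / (n + δ).
k^0.67 = 0.39 / (0.003 + 0.075) = 0.39 / 0.078 = 5.0000
k* = 5.0000^(1/0.67) ≈ 11.0469

k* = 11.05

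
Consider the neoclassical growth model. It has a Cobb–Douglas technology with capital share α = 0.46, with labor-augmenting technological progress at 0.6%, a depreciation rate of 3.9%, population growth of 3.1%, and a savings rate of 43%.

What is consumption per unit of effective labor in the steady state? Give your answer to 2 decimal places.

In steady state, investment equals break-even investment: s·k^α = (n + g + δ)·k.
Rearranging, k^(1−α) = s / (n + g + δ).
k^0.54 = 0.43 / (0.031 + 0.006 + 0.039) = 0.43 / 0.076 = 5.6579
k* = 5.6579^(1/0.54) ≈ 24.7632
y* = (k*)^α = 24.7632^0.46 ≈ 4.3767
c* = (1 − s)·y* = (1 − 0.43) × 4.3767 ≈ 2.4947

c* = 2.49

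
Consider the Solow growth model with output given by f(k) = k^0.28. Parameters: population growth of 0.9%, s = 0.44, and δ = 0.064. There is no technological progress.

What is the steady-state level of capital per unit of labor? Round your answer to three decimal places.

Steady state requires s·f(k) = (n + δ)·k, i.e. s·k^α = (n + δ)·k.
Rearranging, k^(1−α) = s / (n + δ).
k^0.72 = 0.44 / (0.009 + 0.064) = 0.44 / 0.073 = 6.0274
k* = 6.0274^(1/0.72) ≈ 12.1203

k* ≈ 12.120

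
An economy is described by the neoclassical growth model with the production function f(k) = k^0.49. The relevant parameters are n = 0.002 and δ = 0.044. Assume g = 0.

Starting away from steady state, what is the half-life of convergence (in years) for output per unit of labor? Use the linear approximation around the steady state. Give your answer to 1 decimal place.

Near the steady state the convergence rate is λ = (1 − α)(n + δ).
λ = (1 − 0.49) × 0.046 = 0.51 × 0.046 = 0.02346
Half-life = ln 2 / λ = 0.6931 / 0.02346 ≈ 29.54 years

t_½ ≈ 29.5 years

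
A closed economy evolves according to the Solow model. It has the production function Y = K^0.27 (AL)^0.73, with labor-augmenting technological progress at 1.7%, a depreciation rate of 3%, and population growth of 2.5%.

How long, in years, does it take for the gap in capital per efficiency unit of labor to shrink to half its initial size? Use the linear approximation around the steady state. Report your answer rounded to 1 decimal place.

Near the steady state the convergence rate is λ = (1 − α)(n + g + δ).
λ = (1 − 0.27) × 0.072 = 0.73 × 0.072 = 0.05256
Half-life = ln 2 / λ = 0.6931 / 0.05256 ≈ 13.19 years

about 13.2 years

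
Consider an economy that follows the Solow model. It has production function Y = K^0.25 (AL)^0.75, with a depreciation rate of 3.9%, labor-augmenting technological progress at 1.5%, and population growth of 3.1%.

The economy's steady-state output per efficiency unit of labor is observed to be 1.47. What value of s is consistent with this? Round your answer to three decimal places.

At the steady state, Δk = 0, so s·k^α = (n + g + δ)·k.
Since y* = [s/(n + g + δ)]^(α/(1−α)), we have s/(n + g + δ) = (y*)^((1−α)/α) = 1.47^3 = 3.1765.
Therefore s = 3.1765 × (n + g + δ) = 3.1765 × 0.085 = 0.2700.

s ≈ 0.270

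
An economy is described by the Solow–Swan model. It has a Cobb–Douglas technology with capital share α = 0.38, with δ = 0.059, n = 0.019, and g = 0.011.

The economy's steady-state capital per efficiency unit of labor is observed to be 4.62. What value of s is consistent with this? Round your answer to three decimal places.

Steady state requires s·f(k) = (n + g + δ)·k, i.e. s·k^α = (n + g + δ)·k.
So s / (n + g + δ) = (k*)^(1−α) = 4.62^0.62 = 2.5827.
Therefore s = 2.5827 × (n + g + δ) = 2.5827 × 0.089 = 0.2299.

s ≈ 0.230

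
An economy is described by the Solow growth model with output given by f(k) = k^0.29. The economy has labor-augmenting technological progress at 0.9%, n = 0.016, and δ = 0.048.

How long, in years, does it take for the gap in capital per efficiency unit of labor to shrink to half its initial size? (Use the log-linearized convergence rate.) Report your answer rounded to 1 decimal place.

about 13.4 years

Near the steady state the convergence rate is λ = (1 − α)(n + g + δ).
λ = (1 − 0.29) × 0.073 = 0.71 × 0.073 = 0.05183
Half-life = ln 2 / λ = 0.6931 / 0.05183 ≈ 13.37 years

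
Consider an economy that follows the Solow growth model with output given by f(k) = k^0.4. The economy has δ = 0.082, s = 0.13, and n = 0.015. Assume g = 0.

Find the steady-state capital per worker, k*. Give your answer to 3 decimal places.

Steady state requires s·f(k) = (n + δ)·k, i.e. s·k^α = (n + δ)·k.
Dividing both sides by k: k^(1−α) = s / (n + δ).
k^0.6 = 0.13 / (0.015 + 0.082) = 0.13 / 0.097 = 1.3402
k* = 1.3402^(1/0.6) ≈ 1.6291

k* = 1.629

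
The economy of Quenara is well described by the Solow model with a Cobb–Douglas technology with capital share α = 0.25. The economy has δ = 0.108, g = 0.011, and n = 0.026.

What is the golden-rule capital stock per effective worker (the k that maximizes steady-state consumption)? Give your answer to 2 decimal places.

The golden rule sets f'(k) = n + g + δ, i.e. α·k^(α−1) = n + g + δ.
So k^(1−α) = α / (n + g + δ) = 0.25 / 0.145 = 1.7241.
k_gold = 1.7241^(1/0.75) ≈ 2.0674

k_gold ≈ 2.07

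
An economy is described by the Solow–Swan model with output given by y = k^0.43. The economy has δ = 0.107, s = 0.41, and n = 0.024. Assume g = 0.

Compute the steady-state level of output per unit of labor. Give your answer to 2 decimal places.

At the steady state, Δk = 0, so s·k^α = (n + δ)·k.
Dividing both sides by k: k^(1−α) = s / (n + δ).
k^0.57 = 0.41 / (0.024 + 0.107) = 0.41 / 0.131 = 3.1298
k* = 3.1298^(1/0.57) ≈ 7.4016
y* = (k*)^α = 7.4016^0.43 ≈ 2.3649

y* = 2.36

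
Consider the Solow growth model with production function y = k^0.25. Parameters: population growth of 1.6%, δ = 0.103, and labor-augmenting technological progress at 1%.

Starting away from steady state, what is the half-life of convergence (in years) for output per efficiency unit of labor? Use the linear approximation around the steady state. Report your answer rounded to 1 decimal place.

about 7.2 years

Near the steady state the convergence rate is λ = (1 − α)(n + g + δ).
λ = (1 − 0.25) × 0.129 = 0.75 × 0.129 = 0.09675
Half-life = ln 2 / λ = 0.6931 / 0.09675 ≈ 7.16 years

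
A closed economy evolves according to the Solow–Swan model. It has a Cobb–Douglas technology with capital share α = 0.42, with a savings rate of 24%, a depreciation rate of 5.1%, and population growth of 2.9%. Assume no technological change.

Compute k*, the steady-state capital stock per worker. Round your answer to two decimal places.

k* = 6.65

In steady state, investment equals break-even investment: s·k^α = (n + δ)·k.
Rearranging, k^(1−α) = s / (n + δ).
k^0.58 = 0.24 / (0.029 + 0.051) = 0.24 / 0.080 = 3.0000
k* = 3.0000^(1/0.58) ≈ 6.6470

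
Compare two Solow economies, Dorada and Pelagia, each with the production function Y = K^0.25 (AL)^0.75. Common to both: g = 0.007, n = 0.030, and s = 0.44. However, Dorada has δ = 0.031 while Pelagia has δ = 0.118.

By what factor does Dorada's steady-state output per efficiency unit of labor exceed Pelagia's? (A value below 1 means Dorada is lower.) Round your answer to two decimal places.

y*_D / y*_P ≈ 1.32

Steady-state y* = [s/(n + g + δ)]^(α/(1−α)), so the ratio is [ (s_D/(n + g + δ)_D) / (s_P/(n + g + δ)_P) ]^0.3333.
s_D/(n + g + δ)_D = 0.44/0.068 = 6.4706; s_P/(n + g + δ)_P = 0.44/0.155 = 2.8387.
Ratio = (6.4706/2.8387)^0.3333 = 2.2794^0.3333 ≈ 1.3160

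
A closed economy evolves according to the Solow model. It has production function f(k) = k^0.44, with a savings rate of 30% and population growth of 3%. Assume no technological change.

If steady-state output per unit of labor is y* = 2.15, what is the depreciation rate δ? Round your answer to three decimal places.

Steady state requires s·f(k) = (n + δ)·k, i.e. s·k^α = (n + δ)·k.
Since y* = [s/(n + δ)]^(α/(1−α)), we have s/(n + δ) = (y*)^((1−α)/α) = 2.15^1.2727 = 2.6491.
Therefore n + δ = s / 2.6491 = 0.30 / 2.6491 = 0.1132, so δ = 0.1132 − 0.030 = 0.0832.

δ ≈ 0.083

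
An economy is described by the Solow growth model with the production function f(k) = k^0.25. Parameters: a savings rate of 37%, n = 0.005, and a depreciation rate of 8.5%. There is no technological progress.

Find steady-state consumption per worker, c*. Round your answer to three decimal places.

At the steady state, Δk = 0, so s·k^α = (n + δ)·k.
Rearranging, k^(1−α) = s / (n + δ).
k^0.75 = 0.37 / (0.005 + 0.085) = 0.37 / 0.090 = 4.1111
k* = 4.1111^(1/0.75) ≈ 6.5858
y* = (k*)^α = 6.5858^0.25 ≈ 1.6020
c* = (1 − s)·y* = (1 − 0.37) × 1.6020 ≈ 1.0093

c* ≈ 1.009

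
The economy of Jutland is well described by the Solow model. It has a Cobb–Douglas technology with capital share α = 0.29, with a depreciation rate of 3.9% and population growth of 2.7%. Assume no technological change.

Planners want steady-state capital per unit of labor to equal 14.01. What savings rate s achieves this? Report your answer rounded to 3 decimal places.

Steady state requires s·f(k) = (n + δ)·k, i.e. s·k^α = (n + δ)·k.
So s / (n + δ) = (k*)^(1−α) = 14.01^0.71 = 6.5158.
Therefore s = 6.5158 × (n + δ) = 6.5158 × 0.066 = 0.4300.

s ≈ 0.430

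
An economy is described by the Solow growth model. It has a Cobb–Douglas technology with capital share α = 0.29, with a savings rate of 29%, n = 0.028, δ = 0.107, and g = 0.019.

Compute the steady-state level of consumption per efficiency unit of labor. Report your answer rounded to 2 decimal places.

In steady state, investment equals break-even investment: s·k^α = (n + g + δ)·k.
Rearranging, k^(1−α) = s / (n + g + δ).
k^0.71 = 0.29 / (0.028 + 0.019 + 0.107) = 0.29 / 0.154 = 1.8831
k* = 1.8831^(1/0.71) ≈ 2.4386
y* = (k*)^α = 2.4386^0.29 ≈ 1.2950
c* = (1 − s)·y* = (1 − 0.29) × 1.2950 ≈ 0.9195

c* ≈ 0.92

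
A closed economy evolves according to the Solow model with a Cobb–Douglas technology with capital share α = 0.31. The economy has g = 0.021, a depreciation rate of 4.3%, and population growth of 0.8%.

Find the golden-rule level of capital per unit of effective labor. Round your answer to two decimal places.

k_gold ≈ 8.30

The golden rule sets f'(k) = n + g + δ, i.e. α·k^(α−1) = n + g + δ.
So k^(1−α) = α / (n + g + δ) = 0.31 / 0.072 = 4.3056.
k_gold = 4.3056^(1/0.69) ≈ 8.2964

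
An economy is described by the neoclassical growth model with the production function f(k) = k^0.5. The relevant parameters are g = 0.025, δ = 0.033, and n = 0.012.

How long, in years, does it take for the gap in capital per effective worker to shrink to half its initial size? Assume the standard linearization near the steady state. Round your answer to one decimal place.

Near the steady state the convergence rate is λ = (1 − α)(n + g + δ).
λ = (1 − 0.5) × 0.070 = 0.5 × 0.070 = 0.0350
Half-life = ln 2 / λ = 0.6931 / 0.0350 ≈ 19.80 years

t_½ ≈ 19.8 years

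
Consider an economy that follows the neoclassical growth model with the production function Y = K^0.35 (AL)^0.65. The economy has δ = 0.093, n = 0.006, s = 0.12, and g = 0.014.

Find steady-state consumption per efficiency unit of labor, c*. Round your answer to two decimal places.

c* ≈ 0.91

At the steady state, Δk = 0, so s·k^α = (n + g + δ)·k.
Rearranging, k^(1−α) = s / (n + g + δ).
k^0.65 = 0.12 / (0.006 + 0.014 + 0.093) = 0.12 / 0.113 = 1.0619
k* = 1.0619^(1/0.65) ≈ 1.0968
y* = (k*)^α = 1.0968^0.35 ≈ 1.0329
c* = (1 − s)·y* = (1 − 0.12) × 1.0329 ≈ 0.9090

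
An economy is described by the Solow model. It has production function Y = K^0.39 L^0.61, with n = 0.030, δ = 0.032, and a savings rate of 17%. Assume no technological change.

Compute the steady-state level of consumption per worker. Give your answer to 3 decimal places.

Steady state requires s·f(k) = (n + δ)·k, i.e. s·k^α = (n + δ)·k.
Rearranging, k^(1−α) = s / (n + δ).
k^0.61 = 0.17 / (0.030 + 0.032) = 0.17 / 0.062 = 2.7419
k* = 2.7419^(1/0.61) ≈ 5.2254
y* = (k*)^α = 5.2254^0.39 ≈ 1.9058
c* = (1 − s)·y* = (1 − 0.17) × 1.9058 ≈ 1.5818

c* = 1.582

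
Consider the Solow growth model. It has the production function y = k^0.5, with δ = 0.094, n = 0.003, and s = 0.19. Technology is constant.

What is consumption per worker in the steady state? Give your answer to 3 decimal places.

c* ≈ 1.587

At the steady state, Δk = 0, so s·k^α = (n + δ)·k.
Rearranging, k^(1−α) = s / (n + δ).
k^0.5 = 0.19 / (0.003 + 0.094) = 0.19 / 0.097 = 1.9588
k* = 1.9588^(1/0.5) ≈ 3.8369
y* = (k*)^α = 3.8369^0.5 ≈ 1.9588
c* = (1 − s)·y* = (1 − 0.19) × 1.9588 ≈ 1.5866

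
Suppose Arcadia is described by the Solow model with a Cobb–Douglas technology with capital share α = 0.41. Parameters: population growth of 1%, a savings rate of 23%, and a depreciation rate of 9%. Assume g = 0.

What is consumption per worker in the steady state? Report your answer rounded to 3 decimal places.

At the steady state, Δk = 0, so s·k^α = (n + δ)·k.
Rearranging, k^(1−α) = s / (n + δ).
k^0.59 = 0.23 / (0.010 + 0.090) = 0.23 / 0.100 = 2.3000
k* = 2.3000^(1/0.59) ≈ 4.1030
y* = (k*)^α = 4.1030^0.41 ≈ 1.7839
c* = (1 − s)·y* = (1 − 0.23) × 1.7839 ≈ 1.3736

c* = 1.374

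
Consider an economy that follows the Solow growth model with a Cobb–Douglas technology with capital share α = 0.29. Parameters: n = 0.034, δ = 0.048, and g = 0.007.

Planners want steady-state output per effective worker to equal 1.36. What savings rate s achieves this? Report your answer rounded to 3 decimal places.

At the steady state, Δk = 0, so s·k^α = (n + g + δ)·k.
Since y* = [s/(n + g + δ)]^(α/(1−α)), we have s/(n + g + δ) = (y*)^((1−α)/α) = 1.36^2.4483 = 2.1230.
Therefore s = 2.1230 × (n + g + δ) = 2.1230 × 0.089 = 0.1889.

s ≈ 0.189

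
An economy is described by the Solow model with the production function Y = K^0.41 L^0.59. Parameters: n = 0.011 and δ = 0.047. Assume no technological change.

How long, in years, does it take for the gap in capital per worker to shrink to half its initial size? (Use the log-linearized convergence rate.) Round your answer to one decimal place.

Near the steady state the convergence rate is λ = (1 − α)(n + δ).
λ = (1 − 0.41) × 0.058 = 0.59 × 0.058 = 0.03422
Half-life = ln 2 / λ = 0.6931 / 0.03422 ≈ 20.25 years

t_½ ≈ 20.3 years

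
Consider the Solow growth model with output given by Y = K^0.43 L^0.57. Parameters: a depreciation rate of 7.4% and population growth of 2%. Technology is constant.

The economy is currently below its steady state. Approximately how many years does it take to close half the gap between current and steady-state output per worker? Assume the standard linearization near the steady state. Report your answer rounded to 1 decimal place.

Near the steady state the convergence rate is λ = (1 − α)(n + δ).
λ = (1 − 0.43) × 0.094 = 0.57 × 0.094 = 0.05358
Half-life = ln 2 / λ = 0.6931 / 0.05358 ≈ 12.94 years

t_½ ≈ 12.9 years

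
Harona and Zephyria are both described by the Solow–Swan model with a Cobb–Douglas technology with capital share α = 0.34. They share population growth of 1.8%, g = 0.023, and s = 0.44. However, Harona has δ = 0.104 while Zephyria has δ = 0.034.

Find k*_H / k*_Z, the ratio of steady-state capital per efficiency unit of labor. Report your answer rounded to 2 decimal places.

Steady-state k* = [s/(n + g + δ)]^(1/(1−α)), so the ratio is [ (s_H/(n + g + δ)_H) / (s_Z/(n + g + δ)_Z) ]^1.5152.
s_H/(n + g + δ)_H = 0.44/0.145 = 3.0345; s_Z/(n + g + δ)_Z = 0.44/0.075 = 5.8667.
Ratio = (3.0345/5.8667)^1.5152 = 0.5172^1.5152 ≈ 0.3682

ratio ≈ 0.37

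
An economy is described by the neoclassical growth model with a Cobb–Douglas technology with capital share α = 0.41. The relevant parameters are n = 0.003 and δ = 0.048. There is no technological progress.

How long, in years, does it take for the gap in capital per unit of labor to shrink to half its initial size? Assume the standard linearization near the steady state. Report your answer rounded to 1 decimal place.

Near the steady state the convergence rate is λ = (1 − α)(n + δ).
λ = (1 − 0.41) × 0.051 = 0.59 × 0.051 = 0.03009
Half-life = ln 2 / λ = 0.6931 / 0.03009 ≈ 23.03 years

t_½ ≈ 23.0 years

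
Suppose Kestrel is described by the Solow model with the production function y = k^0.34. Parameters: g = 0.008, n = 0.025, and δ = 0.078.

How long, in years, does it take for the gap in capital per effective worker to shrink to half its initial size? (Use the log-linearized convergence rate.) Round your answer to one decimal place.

t_½ ≈ 9.5 years

Near the steady state the convergence rate is λ = (1 − α)(n + g + δ).
λ = (1 − 0.34) × 0.111 = 0.66 × 0.111 = 0.07326
Half-life = ln 2 / λ = 0.6931 / 0.07326 ≈ 9.46 years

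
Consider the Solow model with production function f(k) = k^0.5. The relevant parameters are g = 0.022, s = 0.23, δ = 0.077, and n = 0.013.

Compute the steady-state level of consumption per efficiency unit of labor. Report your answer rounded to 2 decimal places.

In steady state, investment equals break-even investment: s·k^α = (n + g + δ)·k.
Rearranging, k^(1−α) = s / (n + g + δ).
k^0.5 = 0.23 / (0.013 + 0.022 + 0.077) = 0.23 / 0.112 = 2.0536
k* = 2.0536^(1/0.5) ≈ 4.2173
y* = (k*)^α = 4.2173^0.5 ≈ 2.0536
c* = (1 − s)·y* = (1 − 0.23) × 2.0536 ≈ 1.5813

c* ≈ 1.58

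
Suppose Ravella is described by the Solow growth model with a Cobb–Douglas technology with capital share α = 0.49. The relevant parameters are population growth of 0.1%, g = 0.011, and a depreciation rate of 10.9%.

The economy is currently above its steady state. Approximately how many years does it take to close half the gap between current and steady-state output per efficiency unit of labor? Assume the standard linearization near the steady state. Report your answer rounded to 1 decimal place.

about 11.2 years

Near the steady state the convergence rate is λ = (1 − α)(n + g + δ).
λ = (1 − 0.49) × 0.121 = 0.51 × 0.121 = 0.06171
Half-life = ln 2 / λ = 0.6931 / 0.06171 ≈ 11.23 years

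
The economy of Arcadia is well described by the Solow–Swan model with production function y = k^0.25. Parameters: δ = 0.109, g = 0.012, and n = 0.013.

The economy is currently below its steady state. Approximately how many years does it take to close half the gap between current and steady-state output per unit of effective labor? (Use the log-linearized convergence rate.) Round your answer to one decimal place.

Near the steady state the convergence rate is λ = (1 − α)(n + g + δ).
λ = (1 − 0.25) × 0.134 = 0.75 × 0.134 = 0.1005
Half-life = ln 2 / λ = 0.6931 / 0.1005 ≈ 6.90 years

about 6.9 years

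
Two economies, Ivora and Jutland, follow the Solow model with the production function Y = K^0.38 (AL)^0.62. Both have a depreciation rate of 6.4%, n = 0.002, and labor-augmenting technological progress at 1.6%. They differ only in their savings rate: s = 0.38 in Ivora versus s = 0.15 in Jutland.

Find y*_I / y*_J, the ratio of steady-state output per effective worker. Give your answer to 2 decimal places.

y*_I / y*_J ≈ 1.77

Steady-state y* = [s/(n + g + δ)]^(α/(1−α)), so the ratio is [ (s_I/(n + g + δ)_I) / (s_J/(n + g + δ)_J) ]^0.6129.
s_I/(n + g + δ)_I = 0.38/0.082 = 4.6341; s_J/(n + g + δ)_J = 0.15/0.082 = 1.8293.
Ratio = (4.6341/1.8293)^0.6129 = 2.5333^0.6129 ≈ 1.7677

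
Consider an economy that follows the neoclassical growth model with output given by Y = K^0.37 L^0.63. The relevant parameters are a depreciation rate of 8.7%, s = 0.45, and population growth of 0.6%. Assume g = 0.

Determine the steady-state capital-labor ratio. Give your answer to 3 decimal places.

k* ≈ 12.214

At the steady state, Δk = 0, so s·k^α = (n + δ)·k.
Rearranging, k^(1−α) = s / (n + δ).
k^0.63 = 0.45 / (0.006 + 0.087) = 0.45 / 0.093 = 4.8387
k* = 4.8387^(1/0.63) ≈ 12.2144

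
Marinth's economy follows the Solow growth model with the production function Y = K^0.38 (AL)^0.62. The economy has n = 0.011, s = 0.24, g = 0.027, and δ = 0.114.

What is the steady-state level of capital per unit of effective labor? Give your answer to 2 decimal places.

k* ≈ 2.09

At the steady state, Δk = 0, so s·k^α = (n + g + δ)·k.
Rearranging, k^(1−α) = s / (n + g + δ).
k^0.62 = 0.24 / (0.011 + 0.027 + 0.114) = 0.24 / 0.152 = 1.5789
k* = 1.5789^(1/0.62) ≈ 2.0889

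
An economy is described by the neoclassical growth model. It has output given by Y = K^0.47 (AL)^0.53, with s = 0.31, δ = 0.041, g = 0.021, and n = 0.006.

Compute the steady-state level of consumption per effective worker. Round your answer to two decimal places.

c* = 2.65

Steady state requires s·f(k) = (n + g + δ)·k, i.e. s·k^α = (n + g + δ)·k.
Rearranging, k^(1−α) = s / (n + g + δ).
k^0.53 = 0.31 / (0.006 + 0.021 + 0.041) = 0.31 / 0.068 = 4.5588
k* = 4.5588^(1/0.53) ≈ 17.5031
y* = (k*)^α = 17.5031^0.47 ≈ 3.8394
c* = (1 − s)·y* = (1 − 0.31) × 3.8394 ≈ 2.6492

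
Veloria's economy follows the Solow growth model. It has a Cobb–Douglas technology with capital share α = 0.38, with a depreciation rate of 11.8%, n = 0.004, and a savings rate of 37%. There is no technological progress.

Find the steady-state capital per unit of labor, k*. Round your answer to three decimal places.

Steady state requires s·f(k) = (n + δ)·k, i.e. s·k^α = (n + δ)·k.
Dividing both sides by k: k^(1−α) = s / (n + δ).
k^0.62 = 0.37 / (0.004 + 0.118) = 0.37 / 0.122 = 3.0328
k* = 3.0328^(1/0.62) ≈ 5.9864

k* = 5.986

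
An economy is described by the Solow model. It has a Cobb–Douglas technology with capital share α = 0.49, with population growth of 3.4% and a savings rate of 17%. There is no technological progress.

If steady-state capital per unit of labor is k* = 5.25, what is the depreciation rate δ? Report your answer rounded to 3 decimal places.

At the steady state, Δk = 0, so s·k^α = (n + δ)·k.
So s / (n + δ) = (k*)^(1−α) = 5.25^0.51 = 2.3296.
Therefore n + δ = s / 2.3296 = 0.17 / 2.3296 = 0.0730, so δ = 0.0730 − 0.034 = 0.0390.

δ ≈ 0.039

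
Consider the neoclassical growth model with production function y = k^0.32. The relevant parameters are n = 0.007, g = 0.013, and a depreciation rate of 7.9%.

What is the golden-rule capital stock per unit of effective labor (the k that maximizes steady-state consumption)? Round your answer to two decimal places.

The golden rule sets f'(k) = n + g + δ, i.e. α·k^(α−1) = n + g + δ.
So k^(1−α) = α / (n + g + δ) = 0.32 / 0.099 = 3.2323.
k_gold = 3.2323^(1/0.68) ≈ 5.6141

k_gold ≈ 5.61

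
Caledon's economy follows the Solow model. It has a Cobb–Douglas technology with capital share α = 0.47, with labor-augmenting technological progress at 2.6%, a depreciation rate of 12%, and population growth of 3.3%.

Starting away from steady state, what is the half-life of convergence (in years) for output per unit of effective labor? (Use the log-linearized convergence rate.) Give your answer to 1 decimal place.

Near the steady state the convergence rate is λ = (1 − α)(n + g + δ).
λ = (1 − 0.47) × 0.179 = 0.53 × 0.179 = 0.09487
Half-life = ln 2 / λ = 0.6931 / 0.09487 ≈ 7.31 years

t_½ ≈ 7.3 years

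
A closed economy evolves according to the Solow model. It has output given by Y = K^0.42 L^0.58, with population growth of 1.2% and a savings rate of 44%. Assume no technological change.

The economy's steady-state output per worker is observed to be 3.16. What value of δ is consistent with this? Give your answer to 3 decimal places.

Steady state requires s·f(k) = (n + δ)·k, i.e. s·k^α = (n + δ)·k.
Since y* = [s/(n + δ)]^(α/(1−α)), we have s/(n + δ) = (y*)^((1−α)/α) = 3.16^1.381 = 4.8986.
Therefore n + δ = s / 4.8986 = 0.44 / 4.8986 = 0.0898, so δ = 0.0898 − 0.012 = 0.0778.

δ ≈ 0.078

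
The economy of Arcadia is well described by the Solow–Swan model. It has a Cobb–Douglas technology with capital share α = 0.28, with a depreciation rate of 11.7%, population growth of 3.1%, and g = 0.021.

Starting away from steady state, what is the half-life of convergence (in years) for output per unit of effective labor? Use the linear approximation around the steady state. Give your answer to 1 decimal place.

Near the steady state the convergence rate is λ = (1 − α)(n + g + δ).
λ = (1 − 0.28) × 0.169 = 0.72 × 0.169 = 0.12168
Half-life = ln 2 / λ = 0.6931 / 0.12168 ≈ 5.70 years

half-life ≈ 5.7 years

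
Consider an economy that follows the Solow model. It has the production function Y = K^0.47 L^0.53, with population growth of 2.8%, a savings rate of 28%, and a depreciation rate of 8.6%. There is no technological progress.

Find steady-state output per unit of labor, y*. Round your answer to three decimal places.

y* = 2.219

Steady state requires s·f(k) = (n + δ)·k, i.e. s·k^α = (n + δ)·k.
Rearranging, k^(1−α) = s / (n + δ).
k^0.53 = 0.28 / (0.028 + 0.086) = 0.28 / 0.114 = 2.4561
k* = 2.4561^(1/0.53) ≈ 5.4490
y* = (k*)^α = 5.4490^0.47 ≈ 2.2185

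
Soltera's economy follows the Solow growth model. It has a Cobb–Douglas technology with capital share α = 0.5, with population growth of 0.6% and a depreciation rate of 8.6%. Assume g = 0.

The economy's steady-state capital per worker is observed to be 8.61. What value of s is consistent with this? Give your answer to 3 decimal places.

In steady state, investment equals break-even investment: s·k^α = (n + δ)·k.
So s / (n + δ) = (k*)^(1−α) = 8.61^0.5 = 2.9343.
Therefore s = 2.9343 × (n + δ) = 2.9343 × 0.092 = 0.2700.

s ≈ 0.270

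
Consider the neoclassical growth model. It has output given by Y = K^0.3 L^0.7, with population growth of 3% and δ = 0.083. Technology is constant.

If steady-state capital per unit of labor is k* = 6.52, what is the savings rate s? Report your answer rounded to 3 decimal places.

s ≈ 0.420

In steady state, investment equals break-even investment: s·k^α = (n + δ)·k.
So s / (n + δ) = (k*)^(1−α) = 6.52^0.7 = 3.7151.
Therefore s = 3.7151 × (n + δ) = 3.7151 × 0.113 = 0.4198.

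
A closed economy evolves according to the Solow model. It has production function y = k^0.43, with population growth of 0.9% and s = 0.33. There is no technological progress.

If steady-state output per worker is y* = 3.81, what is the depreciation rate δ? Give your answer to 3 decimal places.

δ ≈ 0.047

Steady state requires s·f(k) = (n + δ)·k, i.e. s·k^α = (n + δ)·k.
Since y* = [s/(n + δ)]^(α/(1−α)), we have s/(n + δ) = (y*)^((1−α)/α) = 3.81^1.3256 = 5.8894.
Therefore n + δ = s / 5.8894 = 0.33 / 5.8894 = 0.0560, so δ = 0.0560 − 0.009 = 0.0470.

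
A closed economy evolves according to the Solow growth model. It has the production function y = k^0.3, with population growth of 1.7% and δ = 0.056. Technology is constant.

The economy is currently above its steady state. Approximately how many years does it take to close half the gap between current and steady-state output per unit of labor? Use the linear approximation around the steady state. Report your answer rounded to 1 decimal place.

t_½ ≈ 13.6 years

Near the steady state the convergence rate is λ = (1 − α)(n + δ).
λ = (1 − 0.3) × 0.073 = 0.7 × 0.073 = 0.0511
Half-life = ln 2 / λ = 0.6931 / 0.0511 ≈ 13.56 years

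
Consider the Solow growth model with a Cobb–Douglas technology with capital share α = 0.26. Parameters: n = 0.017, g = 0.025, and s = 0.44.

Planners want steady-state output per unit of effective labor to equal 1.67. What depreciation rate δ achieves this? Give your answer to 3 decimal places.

At the steady state, Δk = 0, so s·k^α = (n + g + δ)·k.
Since y* = [s/(n + g + δ)]^(α/(1−α)), we have s/(n + g + δ) = (y*)^((1−α)/α) = 1.67^2.8462 = 4.3042.
Therefore n + g + δ = s / 4.3042 = 0.44 / 4.3042 = 0.1022, so δ = 0.1022 − 0.042 = 0.0602.

δ ≈ 0.060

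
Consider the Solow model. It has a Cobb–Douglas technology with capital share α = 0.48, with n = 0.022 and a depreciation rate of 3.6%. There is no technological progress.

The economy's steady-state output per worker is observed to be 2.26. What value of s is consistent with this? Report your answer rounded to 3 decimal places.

s ≈ 0.140

In steady state, investment equals break-even investment: s·k^α = (n + δ)·k.
Since y* = [s/(n + δ)]^(α/(1−α)), we have s/(n + δ) = (y*)^((1−α)/α) = 2.26^1.0833 = 2.4188.
Therefore s = 2.4188 × (n + δ) = 2.4188 × 0.058 = 0.1403.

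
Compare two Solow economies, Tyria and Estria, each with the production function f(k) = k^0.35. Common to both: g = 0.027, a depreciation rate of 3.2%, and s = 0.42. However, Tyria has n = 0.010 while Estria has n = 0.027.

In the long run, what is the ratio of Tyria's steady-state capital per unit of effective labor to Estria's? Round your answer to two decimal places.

Steady-state k* = [s/(n + g + δ)]^(1/(1−α)), so the ratio is [ (s_T/(n + g + δ)_T) / (s_E/(n + g + δ)_E) ]^1.5385.
s_T/(n + g + δ)_T = 0.42/0.069 = 6.0870; s_E/(n + g + δ)_E = 0.42/0.086 = 4.8837.
Ratio = (6.0870/4.8837)^1.5385 = 1.2464^1.5385 ≈ 1.4034

k*_T / k*_E ≈ 1.40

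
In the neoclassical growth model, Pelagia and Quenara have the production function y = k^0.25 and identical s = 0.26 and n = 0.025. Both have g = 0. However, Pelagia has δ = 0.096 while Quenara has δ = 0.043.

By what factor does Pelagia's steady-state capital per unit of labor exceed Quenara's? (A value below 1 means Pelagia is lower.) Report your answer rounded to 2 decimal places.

k*_P / k*_Q ≈ 0.46

Steady-state k* = [s/(n + δ)]^(1/(1−α)), so the ratio is [ (s_P/(n + δ)_P) / (s_Q/(n + δ)_Q) ]^1.3333.
s_P/(n + δ)_P = 0.26/0.121 = 2.1488; s_Q/(n + δ)_Q = 0.26/0.068 = 3.8235.
Ratio = (2.1488/3.8235)^1.3333 = 0.5620^1.3333 ≈ 0.4638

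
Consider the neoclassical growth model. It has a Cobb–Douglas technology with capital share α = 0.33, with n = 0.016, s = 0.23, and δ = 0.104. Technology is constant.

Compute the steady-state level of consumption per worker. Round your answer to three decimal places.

Steady state requires s·f(k) = (n + δ)·k, i.e. s·k^α = (n + δ)·k.
Rearranging, k^(1−α) = s / (n + δ).
k^0.67 = 0.23 / (0.016 + 0.104) = 0.23 / 0.120 = 1.9167
k* = 1.9167^(1/0.67) ≈ 2.6407
y* = (k*)^α = 2.6407^0.33 ≈ 1.3777
c* = (1 − s)·y* = (1 − 0.23) × 1.3777 ≈ 1.0608

c* = 1.061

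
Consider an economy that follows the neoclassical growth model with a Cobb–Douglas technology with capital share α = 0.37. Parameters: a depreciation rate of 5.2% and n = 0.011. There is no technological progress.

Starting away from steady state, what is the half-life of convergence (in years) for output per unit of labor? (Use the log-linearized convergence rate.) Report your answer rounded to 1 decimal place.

Near the steady state the convergence rate is λ = (1 − α)(n + δ).
λ = (1 − 0.37) × 0.063 = 0.63 × 0.063 = 0.03969
Half-life = ln 2 / λ = 0.6931 / 0.03969 ≈ 17.46 years

about 17.5 years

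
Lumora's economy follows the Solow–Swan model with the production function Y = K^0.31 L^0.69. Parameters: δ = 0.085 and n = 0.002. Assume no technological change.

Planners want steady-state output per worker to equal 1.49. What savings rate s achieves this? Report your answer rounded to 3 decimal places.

s ≈ 0.211

At the steady state, Δk = 0, so s·k^α = (n + δ)·k.
Since y* = [s/(n + δ)]^(α/(1−α)), we have s/(n + δ) = (y*)^((1−α)/α) = 1.49^2.2258 = 2.4293.
Therefore s = 2.4293 × (n + δ) = 2.4293 × 0.087 = 0.2113.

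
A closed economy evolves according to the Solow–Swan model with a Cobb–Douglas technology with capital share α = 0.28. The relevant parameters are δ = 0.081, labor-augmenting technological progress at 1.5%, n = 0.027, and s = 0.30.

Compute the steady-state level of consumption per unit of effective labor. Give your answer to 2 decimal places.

c* = 0.99

In steady state, investment equals break-even investment: s·k^α = (n + g + δ)·k.
Rearranging, k^(1−α) = s / (n + g + δ).
k^0.72 = 0.30 / (0.027 + 0.015 + 0.081) = 0.30 / 0.123 = 2.4390
k* = 2.4390^(1/0.72) ≈ 3.4498
y* = (k*)^α = 3.4498^0.28 ≈ 1.4144
c* = (1 − s)·y* = (1 − 0.30) × 1.4144 ≈ 0.9901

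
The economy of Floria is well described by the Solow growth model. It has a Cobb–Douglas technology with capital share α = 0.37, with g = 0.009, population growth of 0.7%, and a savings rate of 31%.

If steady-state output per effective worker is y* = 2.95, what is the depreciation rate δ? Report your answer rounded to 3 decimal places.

In steady state, investment equals break-even investment: s·k^α = (n + g + δ)·k.
Since y* = [s/(n + g + δ)]^(α/(1−α)), we have s/(n + g + δ) = (y*)^((1−α)/α) = 2.95^1.7027 = 6.3091.
Therefore n + g + δ = s / 6.3091 = 0.31 / 6.3091 = 0.0491, so δ = 0.0491 − 0.016 = 0.0331.

δ ≈ 0.033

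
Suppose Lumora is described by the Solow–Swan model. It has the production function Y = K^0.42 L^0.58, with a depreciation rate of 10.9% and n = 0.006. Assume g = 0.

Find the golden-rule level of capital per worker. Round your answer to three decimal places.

The golden rule sets f'(k) = n + δ, i.e. α·k^(α−1) = n + δ.
So k^(1−α) = α / (n + δ) = 0.42 / 0.115 = 3.6522.
k_gold = 3.6522^(1/0.58) ≈ 9.3309

k_gold ≈ 9.331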